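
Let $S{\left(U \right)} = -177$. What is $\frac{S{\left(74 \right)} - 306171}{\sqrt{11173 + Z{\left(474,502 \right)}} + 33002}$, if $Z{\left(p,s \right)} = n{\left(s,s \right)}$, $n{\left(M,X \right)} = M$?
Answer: $- \frac{10110096696}{1089120329} + \frac{1531740 \sqrt{467}}{1089120329} \approx -9.2524$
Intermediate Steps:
$Z{\left(p,s \right)} = s$
$\frac{S{\left(74 \right)} - 306171}{\sqrt{11173 + Z{\left(474,502 \right)}} + 33002} = \frac{-177 - 306171}{\sqrt{11173 + 502} + 33002} = - \frac{306348}{\sqrt{11675} + 33002} = - \frac{306348}{5 \sqrt{467} + 33002} = - \frac{306348}{33002 + 5 \sqrt{467}}$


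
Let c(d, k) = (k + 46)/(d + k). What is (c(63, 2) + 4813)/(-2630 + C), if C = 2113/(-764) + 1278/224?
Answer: -6693407056/3652874875 ≈ -1.8324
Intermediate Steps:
c(d, k) = (46 + k)/(d + k)
C = 62885/21392 (C = 2113*(-1/764) + 1278*(1/224) = -2113/764 + 639/112 = 62885/21392 ≈ 2.9397)
(c(63, 2) + 4813)/(-2630 + C) = ((46 + 2)/(63 + 2) + 4813)/(-2630 + 62885/21392) = (48/65 + 4813)/(-56198075/21392) = ((1/65)*48 + 4813)*(-21392/56198075) = (48/65 + 4813)*(-21392/56198075) = (312893/65)*(-21392/56198075) = -6693407056/3652874875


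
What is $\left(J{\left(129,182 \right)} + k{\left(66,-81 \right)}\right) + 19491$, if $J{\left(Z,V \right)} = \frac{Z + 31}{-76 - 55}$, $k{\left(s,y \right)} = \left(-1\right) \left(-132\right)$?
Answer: $\frac{2570453}{131} \approx 19622.0$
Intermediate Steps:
$k{\left(s,y \right)} = 132$
$J{\left(Z,V \right)} = - \frac{31}{131} - \frac{Z}{131}$ ($J{\left(Z,V \right)} = \frac{31 + Z}{-131} = \left(31 + Z\right) \left(- \frac{1}{131}\right) = - \frac{31}{131} - \frac{Z}{131}$)
$\left(J{\left(129,182 \right)} + k{\left(66,-81 \right)}\right) + 19491 = \left(\left(- \frac{31}{131} - \frac{129}{131}\right) + 132\right) + 19491 = \left(- \frac{160}{131} + 132\right) + 19491 = \frac{17132}{131} + 19491 = \frac{2570453}{131}$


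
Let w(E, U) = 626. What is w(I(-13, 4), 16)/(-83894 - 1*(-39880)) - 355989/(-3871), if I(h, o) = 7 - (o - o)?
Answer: 7833038300/85189097 ≈ 91.949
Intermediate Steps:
I(h, o) = 7 (I(h, o) = 7 - 1*0 = 7 + 0 = 7)
w(I(-13, 4), 16)/(-83894 - 1*(-39880)) - 355989/(-3871) = 626/(-83894 - 1*(-39880)) - 355989/(-3871) = 626/(-83894 + 39880) - 355989*(-1/3871) = 626/(-44014) + 355989/3871 = 626*(-1/44014) + 355989/3871 = -313/22007 + 355989/3871 = 7833038300/85189097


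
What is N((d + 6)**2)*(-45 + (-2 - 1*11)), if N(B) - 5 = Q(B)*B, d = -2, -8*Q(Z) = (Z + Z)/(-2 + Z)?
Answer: -174/7 ≈ -24.857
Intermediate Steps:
Q(Z) = -Z/(4*(-2 + Z)) (Q(Z) = -(Z + Z)/(8*(-2 + Z)) = -2*Z/(8*(-2 + Z)) = -Z/(4*(-2 + Z)))
N(B) = 5 - B**2/(-8 + 4*B) (N(B) = 5 + (-B/(-8 + 4*B))*B = 5 - B**2/(-8 + 4*B))
N((d + 6)**2)*(-45 + (-2 - 1*11)) = ((-40 - ((-2 + 6)**2)**2 + 20*(-2 + 6)**2)/(4*(-2 + (-2 + 6)**2)))*(-45 + (-2 - 1*11)) = ((-40 - (4**2)**2 + 20*4**2)/(4*(-2 + 4**2)))*(-45 + (-2 - 11)) = ((-40 - 1*16**2 + 20*16)/(4*(-2 + 16)))*(-45 - 13) = ((1/4)*(-40 - 1*256 + 320)/14)*(-58) = ((1/4)*(1/14)*(-40 - 256 + 320))*(-58) = ((1/4)*(1/14)*24)*(-58) = (3/7)*(-58) = -174/7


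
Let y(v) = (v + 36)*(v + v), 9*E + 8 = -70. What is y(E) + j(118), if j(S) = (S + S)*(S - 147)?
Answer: -65860/9 ≈ -7317.8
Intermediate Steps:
j(S) = 2*S*(-147 + S) (j(S) = (2*S)*(-147 + S) = 2*S*(-147 + S))
E = -26/3 (E = -8/9 + (1/9)*(-70) = -8/9 - 70/9 = -26/3 ≈ -8.6667)
y(v) = 2*v*(36 + v) (y(v) = (36 + v)*(2*v) = 2*v*(36 + v))
y(E) + j(118) = 2*(-26/3)*(36 - 26/3) + 2*118*(-147 + 118) = 2*(-26/3)*(82/3) + 2*118*(-29) = -4264/9 - 6844 = -65860/9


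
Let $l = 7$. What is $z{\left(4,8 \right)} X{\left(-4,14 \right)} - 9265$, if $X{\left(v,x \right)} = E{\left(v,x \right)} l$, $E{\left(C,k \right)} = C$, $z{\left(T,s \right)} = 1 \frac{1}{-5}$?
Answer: $- \frac{46297}{5} \approx -9259.4$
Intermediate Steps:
$z{\left(T,s \right)} = - \frac{1}{5}$ ($z{\left(T,s \right)} = 1 \left(- \frac{1}{5}\right) = - \frac{1}{5}$)
$X{\left(v,x \right)} = 7 v$ ($X{\left(v,x \right)} = v 7 = 7 v$)
$z{\left(4,8 \right)} X{\left(-4,14 \right)} - 9265 = - \frac{7 \left(-4\right)}{5} - 9265 = \left(- \frac{1}{5}\right) \left(-28\right) - 9265 = \frac{28}{5} - 9265 = - \frac{46297}{5}$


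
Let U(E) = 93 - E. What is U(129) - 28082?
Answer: -28118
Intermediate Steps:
U(129) - 28082 = (93 - 1*129) - 28082 = (93 - 129) - 28082 = -36 - 28082 = -28118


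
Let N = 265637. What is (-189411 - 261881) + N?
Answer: -185655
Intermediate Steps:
(-189411 - 261881) + N = (-189411 - 261881) + 265637 = -451292 + 265637 = -185655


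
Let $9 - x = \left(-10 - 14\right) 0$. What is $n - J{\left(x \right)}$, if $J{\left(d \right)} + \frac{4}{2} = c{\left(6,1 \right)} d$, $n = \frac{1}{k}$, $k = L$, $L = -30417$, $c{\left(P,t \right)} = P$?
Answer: $- \frac{1581685}{30417} \approx -52.0$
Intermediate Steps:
$k = -30417$
$n = - \frac{1}{30417}$ ($n = \frac{1}{-30417} = - \frac{1}{30417} \approx -3.2876 \cdot 10^{-5}$)
$x = 9$ ($x = 9 - \left(-10 - 14\right) 0 = 9 - \left(-24\right) 0 = 9 - 0 = 9 + 0 = 9$)
$J{\left(d \right)} = -2 + 6 d$
$n - J{\left(x \right)} = - \frac{1}{30417} - \left(-2 + 6 \cdot 9\right) = - \frac{1}{30417} - \left(-2 + 54\right) = - \frac{1}{30417} - 52 = - \frac{1581685}{30417}$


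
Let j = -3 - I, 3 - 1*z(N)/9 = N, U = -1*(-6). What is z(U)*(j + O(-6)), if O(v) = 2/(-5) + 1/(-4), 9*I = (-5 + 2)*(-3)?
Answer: 2511/20 ≈ 125.55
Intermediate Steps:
U = 6
I = 1 (I = ((-5 + 2)*(-3))/9 = (-3*(-3))/9 = (⅑)*9 = 1)
O(v) = -13/20 (O(v) = 2*(-⅕) + 1*(-¼) = -⅖ - ¼ = -13/20)
z(N) = 27 - 9*N
j = -4 (j = -3 - 1*1 = -3 - 1 = -4)
z(U)*(j + O(-6)) = (27 - 9*6)*(-4 - 13/20) = (27 - 54)*(-93/20) = -27*(-93/20) = 2511/20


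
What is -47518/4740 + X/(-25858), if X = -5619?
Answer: -150260798/15320865 ≈ -9.8076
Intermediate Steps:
-47518/4740 + X/(-25858) = -47518/4740 - 5619/(-25858) = -47518*1/4740 - 5619*(-1/25858) = -23759/2370 + 5619/25858 = -150260798/15320865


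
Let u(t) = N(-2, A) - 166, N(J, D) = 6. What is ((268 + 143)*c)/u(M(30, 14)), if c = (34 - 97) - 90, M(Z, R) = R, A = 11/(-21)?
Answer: 62883/160 ≈ 393.02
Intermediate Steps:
A = -11/21 (A = 11*(-1/21) = -11/21 ≈ -0.52381)
c = -153 (c = -63 - 90 = -153)
u(t) = -160 (u(t) = 6 - 166 = -160)
((268 + 143)*c)/u(M(30, 14)) = ((268 + 143)*(-153))/(-160) = (411*(-153))*(-1/160) = -62883*(-1/160) = 62883/160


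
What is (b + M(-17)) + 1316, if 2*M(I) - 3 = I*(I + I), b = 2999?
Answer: 9211/2 ≈ 4605.5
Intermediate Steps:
M(I) = 3/2 + I**2 (M(I) = 3/2 + (I*(I + I))/2 = 3/2 + (I*(2*I))/2 = 3/2 + (2*I**2)/2 = 3/2 + I**2)
(b + M(-17)) + 1316 = (2999 + (3/2 + (-17)**2)) + 1316 = (2999 + (3/2 + 289)) + 1316 = (2999 + 581/2) + 1316 = 6579/2 + 1316 = 9211/2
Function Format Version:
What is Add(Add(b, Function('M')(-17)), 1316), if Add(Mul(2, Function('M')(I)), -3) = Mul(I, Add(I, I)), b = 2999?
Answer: Rational(9211, 2) ≈ 4605.5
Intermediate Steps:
Function('M')(I) = Add(Rational(3, 2), Pow(I, 2)) (Function('M')(I) = Add(Rational(3, 2), Mul(Rational(1, 2), Mul(I, Add(I, I)))) = Add(Rational(3, 2), Mul(Rational(1, 2), Mul(I, Mul(2, I)))) = Add(Rational(3, 2), Mul(Rational(1, 2), Mul(2, Pow(I, 2)))) = Add(Rational(3, 2), Pow(I, 2)))
Add(Add(b, Function('M')(-17)), 1316) = Add(Add(2999, Add(Rational(3, 2), Pow(-17, 2))), 1316) = Add(Add(2999, Add(Rational(3, 2), 289)), 1316) = Add(Add(2999, Rational(581, 2)), 1316) = Add(Rational(6579, 2), 1316) = Rational(9211, 2)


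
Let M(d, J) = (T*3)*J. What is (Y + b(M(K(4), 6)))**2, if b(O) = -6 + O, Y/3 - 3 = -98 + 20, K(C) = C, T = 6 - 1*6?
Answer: 53361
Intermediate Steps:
T = 0 (T = 6 - 6 = 0)
M(d, J) = 0 (M(d, J) = (0*3)*J = 0*J = 0)
Y = -225 (Y = 9 + 3*(-98 + 20) = 9 + 3*(-78) = 9 - 234 = -225)
(Y + b(M(K(4), 6)))**2 = (-225 + (-6 + 0))**2 = (-225 - 6)**2 = (-231)**2 = 53361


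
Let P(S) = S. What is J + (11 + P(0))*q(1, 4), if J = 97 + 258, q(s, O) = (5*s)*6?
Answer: 685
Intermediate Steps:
q(s, O) = 30*s
J = 355
J + (11 + P(0))*q(1, 4) = 355 + (11 + 0)*(30*1) = 355 + 11*30 = 355 + 330 = 685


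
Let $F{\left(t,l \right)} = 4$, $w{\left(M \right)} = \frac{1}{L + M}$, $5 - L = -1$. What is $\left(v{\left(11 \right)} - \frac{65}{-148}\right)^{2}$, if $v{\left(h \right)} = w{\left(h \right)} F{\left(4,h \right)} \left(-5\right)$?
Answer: $\frac{3441025}{6330256} \approx 0.54358$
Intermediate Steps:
$L = 6$ ($L = 5 - -1 = 5 + 1 = 6$)
$w{\left(M \right)} = \frac{1}{6 + M}$
$v{\left(h \right)} = - \frac{20}{6 + h}$ ($v{\left(h \right)} = \frac{1}{6 + h} 4 \left(-5\right) = \frac{4}{6 + h} \left(-5\right) = - \frac{20}{6 + h}$)
$\left(v{\left(11 \right)} - \frac{65}{-148}\right)^{2} = \left(- \frac{20}{6 + 11} - \frac{65}{-148}\right)^{2} = \left(- \frac{20}{17} - - \frac{65}{148}\right)^{2} = \left(\left(-20\right) \frac{1}{17} + \frac{65}{148}\right)^{2} = \left(- \frac{20}{17} + \frac{65}{148}\right)^{2} = \left(- \frac{1855}{2516}\right)^{2} = \frac{3441025}{6330256}$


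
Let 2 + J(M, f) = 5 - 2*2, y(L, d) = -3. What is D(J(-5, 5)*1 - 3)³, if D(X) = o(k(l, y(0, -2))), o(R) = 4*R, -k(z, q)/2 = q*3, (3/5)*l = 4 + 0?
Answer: 373248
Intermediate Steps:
l = 20/3 (l = 5*(4 + 0)/3 = (5/3)*4 = 20/3 ≈ 6.6667)
k(z, q) = -6*q (k(z, q) = -2*q*3 = -6*q)
J(M, f) = -1 (J(M, f) = -2 + (5 - 2*2) = -2 + (5 - 4) = -2 + 1 = -1)
D(X) = 72 (D(X) = 4*(-6*(-3)) = 4*18 = 72)
D(J(-5, 5)*1 - 3)³ = 72³ = 373248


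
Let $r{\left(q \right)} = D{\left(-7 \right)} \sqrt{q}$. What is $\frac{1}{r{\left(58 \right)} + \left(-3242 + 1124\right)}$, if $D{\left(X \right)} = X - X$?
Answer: $- \frac{1}{2118} \approx -0.00047214$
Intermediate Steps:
$D{\left(X \right)} = 0$
$r{\left(q \right)} = 0$ ($r{\left(q \right)} = 0 \sqrt{q} = 0$)
$\frac{1}{r{\left(58 \right)} + \left(-3242 + 1124\right)} = \frac{1}{0 + \left(-3242 + 1124\right)} = \frac{1}{0 - 2118} = \frac{1}{-2118} = - \frac{1}{2118}$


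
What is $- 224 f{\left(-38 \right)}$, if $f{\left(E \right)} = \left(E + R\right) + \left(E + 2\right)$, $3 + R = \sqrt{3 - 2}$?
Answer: $17024$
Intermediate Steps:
$R = -2$ ($R = -3 + \sqrt{3 - 2} = -3 + \sqrt{1} = -3 + 1 = -2$)
$f{\left(E \right)} = 2 E$ ($f{\left(E \right)} = \left(E - 2\right) + \left(E + 2\right) = \left(-2 + E\right) + \left(2 + E\right) = 2 E$)
$- 224 f{\left(-38 \right)} = - 224 \cdot 2 \left(-38\right) = \left(-224\right) \left(-76\right) = 17024$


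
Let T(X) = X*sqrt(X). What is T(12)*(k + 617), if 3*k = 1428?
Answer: 26232*sqrt(3) ≈ 45435.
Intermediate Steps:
k = 476 (k = (1/3)*1428 = 476)
T(X) = X**(3/2)
T(12)*(k + 617) = 12**(3/2)*(476 + 617) = (24*sqrt(3))*1093 = 26232*sqrt(3)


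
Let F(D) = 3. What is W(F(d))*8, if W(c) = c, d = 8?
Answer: 24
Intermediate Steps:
W(F(d))*8 = 3*8 = 24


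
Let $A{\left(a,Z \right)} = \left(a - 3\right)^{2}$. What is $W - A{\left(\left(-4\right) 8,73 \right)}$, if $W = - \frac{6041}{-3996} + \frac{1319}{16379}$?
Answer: $- \frac{80072626637}{65450484} \approx -1223.4$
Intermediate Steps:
$W = \frac{104216263}{65450484}$ ($W = \left(-6041\right) \left(- \frac{1}{3996}\right) + 1319 \cdot \frac{1}{16379} = \frac{6041}{3996} + \frac{1319}{16379} = \frac{104216263}{65450484} \approx 1.5923$)
$A{\left(a,Z \right)} = \left(-3 + a\right)^{2}$
$W - A{\left(\left(-4\right) 8,73 \right)} = \frac{104216263}{65450484} - \left(-3 - 32\right)^{2} = \frac{104216263}{65450484} - \left(-35\right)^{2} = \frac{104216263}{65450484} - 1225 = - \frac{80072626637}{65450484}$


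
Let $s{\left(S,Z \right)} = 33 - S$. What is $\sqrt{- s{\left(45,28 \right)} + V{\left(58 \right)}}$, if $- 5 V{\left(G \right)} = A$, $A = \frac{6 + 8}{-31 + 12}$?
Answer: $\frac{\sqrt{109630}}{95} \approx 3.4853$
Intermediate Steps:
$A = - \frac{14}{19}$ ($A = \frac{14}{-19} = 14 \left(- \frac{1}{19}\right) = - \frac{14}{19} \approx -0.73684$)
$V{\left(G \right)} = \frac{14}{95}$ ($V{\left(G \right)} = \left(- \frac{1}{5}\right) \left(- \frac{14}{19}\right) = \frac{14}{95}$)
$\sqrt{- s{\left(45,28 \right)} + V{\left(58 \right)}} = \sqrt{- (33 - 45) + \frac{14}{95}} = \sqrt{\left(-1\right) \left(-12\right) + \frac{14}{95}} = \sqrt{12 + \frac{14}{95}} = \sqrt{\frac{1154}{95}} = \frac{\sqrt{109630}}{95}$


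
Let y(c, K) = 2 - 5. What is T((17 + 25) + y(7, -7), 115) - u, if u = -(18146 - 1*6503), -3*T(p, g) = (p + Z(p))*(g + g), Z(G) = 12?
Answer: 7733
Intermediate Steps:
y(c, K) = -3
T(p, g) = -2*g*(12 + p)/3 (T(p, g) = -(p + 12)*(g + g)/3 = -(12 + p)*2*g/3 = -2*g*(12 + p)/3)
u = -11643 (u = -(18146 - 6503) = -1*11643 = -11643)
T((17 + 25) + y(7, -7), 115) - u = -⅔*115*(12 + ((17 + 25) - 3)) - 1*(-11643) = -⅔*115*(12 + (42 - 3)) + 11643 = -⅔*115*(12 + 39) + 11643 = -⅔*115*51 + 11643 = -3910 + 11643 = 7733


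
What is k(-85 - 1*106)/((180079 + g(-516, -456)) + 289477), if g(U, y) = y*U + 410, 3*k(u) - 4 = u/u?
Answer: 5/2115786 ≈ 2.3632e-6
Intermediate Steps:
k(u) = 5/3 (k(u) = 4/3 + (u/u)/3 = 4/3 + (⅓)*1 = 4/3 + ⅓ = 5/3)
g(U, y) = 410 + U*y (g(U, y) = U*y + 410 = 410 + U*y)
k(-85 - 1*106)/((180079 + g(-516, -456)) + 289477) = 5/(3*((180079 + (410 - 516*(-456))) + 289477)) = 5/(3*((180079 + (410 + 235296)) + 289477)) = 5/(3*((180079 + 235706) + 289477)) = 5/(3*(415785 + 289477)) = (5/3)/705262 = (5/3)*(1/705262) = 5/2115786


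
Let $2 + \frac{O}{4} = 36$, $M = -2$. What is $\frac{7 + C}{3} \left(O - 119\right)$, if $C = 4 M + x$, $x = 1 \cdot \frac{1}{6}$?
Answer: $- \frac{85}{18} \approx -4.7222$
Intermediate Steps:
$x = \frac{1}{6}$ ($x = 1 \cdot \frac{1}{6} = \frac{1}{6} \approx 0.16667$)
$O = 136$ ($O = -8 + 4 \cdot 36 = -8 + 144 = 136$)
$C = - \frac{47}{6}$ ($C = 4 \left(-2\right) + \frac{1}{6} = -8 + \frac{1}{6} = - \frac{47}{6} \approx -7.8333$)
$\frac{7 + C}{3} \left(O - 119\right) = \frac{7 - \frac{47}{6}}{3} \left(136 - 119\right) = \frac{1}{3} \left(- \frac{5}{6}\right) 17 = \left(- \frac{5}{18}\right) 17 = - \frac{85}{18}$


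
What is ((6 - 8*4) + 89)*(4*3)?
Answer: 756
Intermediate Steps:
((6 - 8*4) + 89)*(4*3) = ((6 - 32) + 89)*12 = (-26 + 89)*12 = 63*12 = 756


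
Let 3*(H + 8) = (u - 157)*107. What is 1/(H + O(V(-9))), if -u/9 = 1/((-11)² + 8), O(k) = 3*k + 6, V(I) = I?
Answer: -129/726419 ≈ -0.00017758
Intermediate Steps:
O(k) = 6 + 3*k
u = -3/43 (u = -9/((-11)² + 8) = -9/(121 + 8) = -9/129 = -9*1/129 = -3/43 ≈ -0.069767)
H = -723710/129 (H = -8 + ((-3/43 - 157)*107)/3 = -8 + (-6754/43*107)/3 = -8 + (⅓)*(-722678/43) = -8 - 722678/129 = -723710/129 ≈ -5610.2)
1/(H + O(V(-9))) = 1/(-723710/129 + (6 + 3*(-9))) = 1/(-723710/129 + (6 - 27)) = 1/(-723710/129 - 21) = 1/(-726419/129) = -129/726419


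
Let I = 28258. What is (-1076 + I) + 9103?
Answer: 36285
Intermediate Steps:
(-1076 + I) + 9103 = (-1076 + 28258) + 9103 = 27182 + 9103 = 36285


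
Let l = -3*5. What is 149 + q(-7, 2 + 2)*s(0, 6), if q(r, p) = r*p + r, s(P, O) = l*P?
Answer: 149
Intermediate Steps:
l = -15
s(P, O) = -15*P
q(r, p) = r + p*r (q(r, p) = p*r + r = r + p*r)
149 + q(-7, 2 + 2)*s(0, 6) = 149 + (-7*(1 + (2 + 2)))*(-15*0) = 149 - 7*(1 + 4)*0 = 149 - 7*5*0 = 149 - 35*0 = 149 + 0 = 149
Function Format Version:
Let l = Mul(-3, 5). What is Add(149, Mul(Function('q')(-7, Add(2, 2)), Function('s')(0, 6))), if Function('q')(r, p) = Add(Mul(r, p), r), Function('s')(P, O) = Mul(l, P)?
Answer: 149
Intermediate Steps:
l = -15
Function('s')(P, O) = Mul(-15, P)
Function('q')(r, p) = Add(r, Mul(p, r)) (Function('q')(r, p) = Add(Mul(p, r), r) = Add(r, Mul(p, r)))
Add(149, Mul(Function('q')(-7, Add(2, 2)), Function('s')(0, 6))) = Add(149, Mul(Mul(-7, Add(1, Add(2, 2))), Mul(-15, 0))) = Add(149, Mul(Mul(-7, Add(1, 4)), 0)) = Add(149, Mul(Mul(-7, 5), 0)) = Add(149, Mul(-35, 0)) = Add(149, 0) = 149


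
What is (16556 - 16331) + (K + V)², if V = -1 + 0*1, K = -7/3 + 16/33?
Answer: 253861/1089 ≈ 233.11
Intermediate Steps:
K = -61/33 (K = -7*⅓ + 16*(1/33) = -7/3 + 16/33 = -61/33 ≈ -1.8485)
V = -1 (V = -1 + 0 = -1)
(16556 - 16331) + (K + V)² = (16556 - 16331) + (-61/33 - 1)² = 225 + (-94/33)² = 225 + 8836/1089 = 253861/1089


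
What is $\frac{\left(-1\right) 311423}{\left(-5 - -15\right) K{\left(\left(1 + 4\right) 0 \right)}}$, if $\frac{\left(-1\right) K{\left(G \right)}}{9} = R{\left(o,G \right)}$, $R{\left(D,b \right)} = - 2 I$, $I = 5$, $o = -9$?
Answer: $- \frac{311423}{900} \approx -346.03$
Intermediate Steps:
$R{\left(D,b \right)} = -10$ ($R{\left(D,b \right)} = \left(-2\right) 5 = -10$)
$K{\left(G \right)} = 90$ ($K{\left(G \right)} = \left(-9\right) \left(-10\right) = 90$)
$\frac{\left(-1\right) 311423}{\left(-5 - -15\right) K{\left(\left(1 + 4\right) 0 \right)}} = \frac{\left(-1\right) 311423}{\left(-5 - -15\right) 90} = - \frac{311423}{\left(-5 + 15\right) 90} = - \frac{311423}{10 \cdot 90} = - \frac{311423}{900}$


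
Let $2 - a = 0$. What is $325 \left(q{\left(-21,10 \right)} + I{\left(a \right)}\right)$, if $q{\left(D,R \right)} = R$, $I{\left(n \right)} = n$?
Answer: $3900$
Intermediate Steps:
$a = 2$ ($a = 2 - 0 = 2 + 0 = 2$)
$325 \left(q{\left(-21,10 \right)} + I{\left(a \right)}\right) = 325 \left(10 + 2\right) = 325 \cdot 12 = 3900$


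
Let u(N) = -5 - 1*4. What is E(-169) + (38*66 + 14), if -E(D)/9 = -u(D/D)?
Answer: 2441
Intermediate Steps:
u(N) = -9 (u(N) = -5 - 4 = -9)
E(D) = -81 (E(D) = -(-9)*(-9) = -9*9 = -81)
E(-169) + (38*66 + 14) = -81 + (38*66 + 14) = -81 + (2508 + 14) = -81 + 2522 = 2441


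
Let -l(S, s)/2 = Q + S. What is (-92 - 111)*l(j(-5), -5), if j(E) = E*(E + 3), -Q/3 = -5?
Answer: 10150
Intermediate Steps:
Q = 15 (Q = -3*(-5) = 15)
j(E) = E*(3 + E)
l(S, s) = -30 - 2*S (l(S, s) = -2*(15 + S) = -30 - 2*S)
(-92 - 111)*l(j(-5), -5) = (-92 - 111)*(-30 - (-10)*(3 - 5)) = -203*(-30 - (-10)*(-2)) = -203*(-30 - 2*10) = -203*(-30 - 20) = -203*(-50) = 10150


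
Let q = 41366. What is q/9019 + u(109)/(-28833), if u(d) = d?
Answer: 1191722807/260044827 ≈ 4.5828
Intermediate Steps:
q/9019 + u(109)/(-28833) = 41366/9019 + 109/(-28833) = 41366*(1/9019) + 109*(-1/28833) = 41366/9019 - 109/28833 = 1191722807/260044827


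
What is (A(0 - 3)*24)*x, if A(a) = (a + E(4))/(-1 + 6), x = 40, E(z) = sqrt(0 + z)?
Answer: -192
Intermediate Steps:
E(z) = sqrt(z)
A(a) = 2/5 + a/5 (A(a) = (a + sqrt(4))/(-1 + 6) = (a + 2)/5 = (2 + a)*(1/5) = 2/5 + a/5)
(A(0 - 3)*24)*x = ((2/5 + (0 - 3)/5)*24)*40 = ((2/5 + (1/5)*(-3))*24)*40 = ((2/5 - 3/5)*24)*40 = -1/5*24*40 = -24/5*40 = -192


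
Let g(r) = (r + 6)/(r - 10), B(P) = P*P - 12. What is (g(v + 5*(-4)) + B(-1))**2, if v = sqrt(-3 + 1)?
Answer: 4*(790*sqrt(2) + 12457*I)/(30*sqrt(2) + 449*I) ≈ 110.93 + 0.52842*I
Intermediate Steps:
v = I*sqrt(2) (v = sqrt(-2) = I*sqrt(2) ≈ 1.4142*I)
B(P) = -12 + P**2 (B(P) = P**2 - 12 = -12 + P**2)
g(r) = (6 + r)/(-10 + r)
(g(v + 5*(-4)) + B(-1))**2 = ((6 + (I*sqrt(2) + 5*(-4)))/(-10 + (I*sqrt(2) + 5*(-4))) + (-12 + (-1)**2))**2 = ((6 + (I*sqrt(2) - 20))/(-10 + (I*sqrt(2) - 20)) + (-12 + 1))**2 = ((6 + (-20 + I*sqrt(2)))/(-10 + (-20 + I*sqrt(2))) - 11)**2 = ((-14 + I*sqrt(2))/(-30 + I*sqrt(2)) - 11)**2 = (-11 + (-14 + I*sqrt(2))/(-30 + I*sqrt(2)))**2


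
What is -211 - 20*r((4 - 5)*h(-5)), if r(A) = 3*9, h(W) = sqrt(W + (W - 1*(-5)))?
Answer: -751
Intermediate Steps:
h(W) = sqrt(5 + 2*W) (h(W) = sqrt(W + (W + 5)) = sqrt(W + (5 + W)) = sqrt(5 + 2*W))
r(A) = 27
-211 - 20*r((4 - 5)*h(-5)) = -211 - 20*27 = -211 - 540 = -751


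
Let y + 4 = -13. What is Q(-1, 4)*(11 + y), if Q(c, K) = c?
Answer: 6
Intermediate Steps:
y = -17 (y = -4 - 13 = -17)
Q(-1, 4)*(11 + y) = -(11 - 17) = -1*(-6) = 6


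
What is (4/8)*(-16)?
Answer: -8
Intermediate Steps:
(4/8)*(-16) = (4*(⅛))*(-16) = (½)*(-16) = -8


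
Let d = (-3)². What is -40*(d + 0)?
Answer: -360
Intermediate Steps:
d = 9
-40*(d + 0) = -40*(9 + 0) = -40*9 = -360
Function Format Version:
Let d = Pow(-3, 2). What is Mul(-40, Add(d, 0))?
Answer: -360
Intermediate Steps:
d = 9
Mul(-40, Add(d, 0)) = Mul(-40, Add(9, 0)) = Mul(-40, 9) = -360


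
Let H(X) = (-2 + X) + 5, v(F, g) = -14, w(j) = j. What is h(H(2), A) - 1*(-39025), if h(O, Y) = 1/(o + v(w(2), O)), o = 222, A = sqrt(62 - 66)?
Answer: 8117201/208 ≈ 39025.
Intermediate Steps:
A = 2*I (A = sqrt(-4) = 2*I ≈ 2.0*I)
H(X) = 3 + X
h(O, Y) = 1/208 (h(O, Y) = 1/(222 - 14) = 1/208)
h(H(2), A) - 1*(-39025) = 1/208 - 1*(-39025) = 1/208 + 39025 = 8117201/208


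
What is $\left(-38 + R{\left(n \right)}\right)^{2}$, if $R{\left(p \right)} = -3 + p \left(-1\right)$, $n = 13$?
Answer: $2916$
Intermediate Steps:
$R{\left(p \right)} = -3 - p$
$\left(-38 + R{\left(n \right)}\right)^{2} = \left(-38 - 16\right)^{2} = \left(-54\right)^{2} = 2916$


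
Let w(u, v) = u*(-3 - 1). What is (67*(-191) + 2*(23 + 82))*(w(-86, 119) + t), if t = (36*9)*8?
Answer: -36955432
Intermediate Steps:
t = 2592 (t = 324*8 = 2592)
w(u, v) = -4*u (w(u, v) = u*(-4) = -4*u)
(67*(-191) + 2*(23 + 82))*(w(-86, 119) + t) = (67*(-191) + 2*(23 + 82))*(-4*(-86) + 2592) = (-12797 + 2*105)*(344 + 2592) = (-12797 + 210)*2936 = -12587*2936 = -36955432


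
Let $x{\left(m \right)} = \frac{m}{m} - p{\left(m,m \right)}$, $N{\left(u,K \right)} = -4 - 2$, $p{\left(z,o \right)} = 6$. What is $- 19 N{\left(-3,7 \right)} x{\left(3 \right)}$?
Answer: $-570$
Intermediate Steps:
$N{\left(u,K \right)} = -6$
$x{\left(m \right)} = -5$ ($x{\left(m \right)} = \frac{m}{m} - 6 = 1 - 6 = -5$)
$- 19 N{\left(-3,7 \right)} x{\left(3 \right)} = \left(-19\right) \left(-6\right) \left(-5\right) = 114 \left(-5\right) = -570$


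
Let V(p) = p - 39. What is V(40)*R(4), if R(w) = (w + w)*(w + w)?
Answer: 64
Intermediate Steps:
V(p) = -39 + p
R(w) = 4*w² (R(w) = (2*w)*(2*w) = 4*w²)
V(40)*R(4) = (-39 + 40)*(4*4²) = 1*(4*16) = 1*64 = 64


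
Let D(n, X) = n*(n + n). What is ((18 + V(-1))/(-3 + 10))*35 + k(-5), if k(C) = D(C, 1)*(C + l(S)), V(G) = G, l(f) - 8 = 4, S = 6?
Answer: 435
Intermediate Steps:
l(f) = 12 (l(f) = 8 + 4 = 12)
D(n, X) = 2*n**2 (D(n, X) = n*(2*n) = 2*n**2)
k(C) = 2*C**2*(12 + C) (k(C) = (2*C**2)*(C + 12) = (2*C**2)*(12 + C) = 2*C**2*(12 + C))
((18 + V(-1))/(-3 + 10))*35 + k(-5) = ((18 - 1)/(-3 + 10))*35 + 2*(-5)**2*(12 - 5) = (17/7)*35 + 2*25*7 = (17*(1/7))*35 + 350 = (17/7)*35 + 350 = 85 + 350 = 435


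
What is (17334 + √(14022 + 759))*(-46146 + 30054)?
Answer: -278938728 - 16092*√14781 ≈ -2.8089e+8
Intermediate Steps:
(17334 + √(14022 + 759))*(-46146 + 30054) = (17334 + √14781)*(-16092) = -278938728 - 16092*√14781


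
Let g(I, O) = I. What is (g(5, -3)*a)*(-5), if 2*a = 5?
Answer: -125/2 ≈ -62.500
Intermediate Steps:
a = 5/2 (a = (½)*5 = 5/2 ≈ 2.5000)
(g(5, -3)*a)*(-5) = (5*(5/2))*(-5) = (25/2)*(-5) = -125/2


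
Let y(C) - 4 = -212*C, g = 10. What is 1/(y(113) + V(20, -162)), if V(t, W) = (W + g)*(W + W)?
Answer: 1/25296 ≈ 3.9532e-5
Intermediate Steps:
y(C) = 4 - 212*C
V(t, W) = 2*W*(10 + W) (V(t, W) = (W + 10)*(W + W) = (10 + W)*(2*W) = 2*W*(10 + W))
1/(y(113) + V(20, -162)) = 1/((4 - 212*113) + 2*(-162)*(10 - 162)) = 1/((4 - 23956) + 2*(-162)*(-152)) = 1/(-23952 + 49248) = 1/25296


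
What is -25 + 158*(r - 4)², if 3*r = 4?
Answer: 9887/9 ≈ 1098.6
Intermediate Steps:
r = 4/3 (r = (⅓)*4 = 4/3 ≈ 1.3333)
-25 + 158*(r - 4)² = -25 + 158*(4/3 - 4)² = -25 + 158*(-8/3)² = -25 + 158*(64/9) = -25 + 10112/9 = 9887/9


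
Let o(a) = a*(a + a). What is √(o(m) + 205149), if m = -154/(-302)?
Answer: √4677614207/151 ≈ 452.93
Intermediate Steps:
m = 77/151 (m = -154*(-1/302) = 77/151 ≈ 0.50993)
o(a) = 2*a² (o(a) = a*(2*a) = 2*a²)
√(o(m) + 205149) = √(2*(77/151)² + 205149) = √(2*(5929/22801) + 205149) = √(11858/22801 + 205149) = √(4677614207/22801) = √4677614207/151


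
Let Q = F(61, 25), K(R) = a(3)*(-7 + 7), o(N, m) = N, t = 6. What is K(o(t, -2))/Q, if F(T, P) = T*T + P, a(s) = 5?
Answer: 0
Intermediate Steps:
K(R) = 0 (K(R) = 5*(-7 + 7) = 5*0 = 0)
F(T, P) = P + T² (F(T, P) = T² + P = P + T²)
Q = 3746 (Q = 25 + 61² = 25 + 3721 = 3746)
K(o(t, -2))/Q = 0/3746 = 0*(1/3746) = 0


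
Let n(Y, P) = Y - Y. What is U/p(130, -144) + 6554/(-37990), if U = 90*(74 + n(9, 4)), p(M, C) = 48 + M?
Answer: 2171093/58295 ≈ 37.243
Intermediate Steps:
n(Y, P) = 0
U = 6660 (U = 90*(74 + 0) = 90*74 = 6660)
U/p(130, -144) + 6554/(-37990) = 6660/(48 + 130) + 6554/(-37990) = 6660/178 + 6554*(-1/37990) = 6660*(1/178) - 113/655 = 3330/89 - 113/655 = 2171093/58295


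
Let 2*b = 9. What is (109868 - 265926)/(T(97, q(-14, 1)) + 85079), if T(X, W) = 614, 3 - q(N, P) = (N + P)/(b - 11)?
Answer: -156058/85693 ≈ -1.8211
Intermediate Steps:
b = 9/2 (b = (1/2)*9 = 9/2 ≈ 4.5000)
q(N, P) = 3 + 2*N/13 + 2*P/13 (q(N, P) = 3 - (N + P)/(9/2 - 11) = 3 - (N + P)/(-13/2) = 3 - (N + P)*(-2)/13 = 3 - (-2*N/13 - 2*P/13) = 3 + (2*N/13 + 2*P/13) = 3 + 2*N/13 + 2*P/13)
(109868 - 265926)/(T(97, q(-14, 1)) + 85079) = (109868 - 265926)/(614 + 85079) = -156058/85693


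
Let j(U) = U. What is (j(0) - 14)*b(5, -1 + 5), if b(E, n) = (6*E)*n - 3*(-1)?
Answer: -1722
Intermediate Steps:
b(E, n) = 3 + 6*E*n (b(E, n) = 6*E*n + 3 = 3 + 6*E*n)
(j(0) - 14)*b(5, -1 + 5) = (0 - 14)*(3 + 6*5*(-1 + 5)) = -14*(3 + 6*5*4) = -14*(3 + 120) = -14*123 = -1722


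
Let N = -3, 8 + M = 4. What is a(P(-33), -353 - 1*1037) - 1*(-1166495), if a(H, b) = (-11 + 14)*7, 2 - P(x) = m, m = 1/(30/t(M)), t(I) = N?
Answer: 1166516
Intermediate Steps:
M = -4 (M = -8 + 4 = -4)
t(I) = -3
m = -⅒ (m = 1/(30/(-3)) = 1/(30*(-⅓)) = 1/(-10) = -⅒ ≈ -0.10000)
P(x) = 21/10 (P(x) = 2 - 1*(-⅒) = 2 + ⅒ = 21/10)
a(H, b) = 21 (a(H, b) = 3*7 = 21)
a(P(-33), -353 - 1*1037) - 1*(-1166495) = 21 - 1*(-1166495) = 21 + 1166495 = 1166516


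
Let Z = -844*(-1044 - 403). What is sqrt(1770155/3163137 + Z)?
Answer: sqrt(12219324022224171327)/3163137 ≈ 1105.1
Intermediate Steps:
Z = 1221268 (Z = -844*(-1447) = 1221268)
sqrt(1770155/3163137 + Z) = sqrt(1770155/3163137 + 1221268) = sqrt(3863039767871/3163137) = sqrt(12219324022224171327)/3163137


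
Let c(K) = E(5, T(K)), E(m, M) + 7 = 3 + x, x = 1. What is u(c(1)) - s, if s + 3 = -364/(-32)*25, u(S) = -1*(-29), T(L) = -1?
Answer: -2019/8 ≈ -252.38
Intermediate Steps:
E(m, M) = -3 (E(m, M) = -7 + (3 + 1) = -7 + 4 = -3)
c(K) = -3
u(S) = 29
s = 2251/8 (s = -3 - 364/(-32)*25 = -3 - 364*(-1)/32*25 = -3 - 28*(-13/32)*25 = -3 + (91/8)*25 = -3 + 2275/8 = 2251/8 ≈ 281.38)
u(c(1)) - s = 29 - 1*2251/8 = 29 - 2251/8 = -2019/8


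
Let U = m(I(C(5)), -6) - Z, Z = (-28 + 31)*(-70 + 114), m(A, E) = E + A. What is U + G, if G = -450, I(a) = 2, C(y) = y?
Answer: -586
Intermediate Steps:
m(A, E) = A + E
Z = 132 (Z = 3*44 = 132)
U = -136 (U = (2 - 6) - 1*132 = -4 - 132 = -136)
U + G = -136 - 450 = -586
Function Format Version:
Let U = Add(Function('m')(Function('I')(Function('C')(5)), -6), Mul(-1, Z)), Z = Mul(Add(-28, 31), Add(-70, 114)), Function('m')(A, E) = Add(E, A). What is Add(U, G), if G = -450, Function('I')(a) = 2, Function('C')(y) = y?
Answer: -586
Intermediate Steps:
Function('m')(A, E) = Add(A, E)
Z = 132 (Z = Mul(3, 44) = 132)
U = -136 (U = Add(Add(2, -6), Mul(-1, 132)) = Add(-4, -132) = -136)
Add(U, G) = Add(-136, -450) = -586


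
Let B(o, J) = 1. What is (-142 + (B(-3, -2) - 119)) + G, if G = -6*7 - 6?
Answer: -308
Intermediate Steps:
G = -48 (G = -42 - 6 = -48)
(-142 + (B(-3, -2) - 119)) + G = (-142 + (1 - 119)) - 48 = (-142 - 118) - 48 = -260 - 48 = -308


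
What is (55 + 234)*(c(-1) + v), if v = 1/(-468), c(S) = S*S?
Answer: 134963/468 ≈ 288.38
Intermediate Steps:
c(S) = S**2
v = -1/468 ≈ -0.0021368
(55 + 234)*(c(-1) + v) = (55 + 234)*((-1)**2 - 1/468) = 289*(1 - 1/468) = 289*(467/468) = 134963/468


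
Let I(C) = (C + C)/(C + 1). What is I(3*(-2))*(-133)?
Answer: -1596/5 ≈ -319.20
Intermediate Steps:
I(C) = 2*C/(1 + C) (I(C) = (2*C)/(1 + C) = 2*C/(1 + C))
I(3*(-2))*(-133) = (2*(3*(-2))/(1 + 3*(-2)))*(-133) = (2*(-6)/(1 - 6))*(-133) = (2*(-6)/(-5))*(-133) = (2*(-6)*(-⅕))*(-133) = (12/5)*(-133) = -1596/5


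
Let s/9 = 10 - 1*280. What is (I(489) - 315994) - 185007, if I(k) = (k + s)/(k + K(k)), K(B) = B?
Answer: -163326973/326 ≈ -5.0100e+5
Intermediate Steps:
s = -2430 (s = 9*(10 - 1*280) = 9*(10 - 280) = 9*(-270) = -2430)
I(k) = (-2430 + k)/(2*k) (I(k) = (k - 2430)/(k + k) = (-2430 + k)/((2*k)) = (-2430 + k)*(1/(2*k)) = (-2430 + k)/(2*k))
(I(489) - 315994) - 185007 = ((1/2)*(-2430 + 489)/489 - 315994) - 185007 = ((1/2)*(1/489)*(-1941) - 315994) - 185007 = (-647/326 - 315994) - 185007 = -103014691/326 - 185007 = -163326973/326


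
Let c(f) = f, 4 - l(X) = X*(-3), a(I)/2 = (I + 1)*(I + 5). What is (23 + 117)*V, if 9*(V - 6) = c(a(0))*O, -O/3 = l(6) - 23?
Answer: 3920/3 ≈ 1306.7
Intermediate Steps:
a(I) = 2*(1 + I)*(5 + I) (a(I) = 2*((I + 1)*(I + 5)) = 2*((1 + I)*(5 + I)) = 2*(1 + I)*(5 + I))
l(X) = 4 + 3*X (l(X) = 4 - X*(-3) = 4 - (-3)*X = 4 + 3*X)
O = 3 (O = -3*((4 + 3*6) - 23) = -3*((4 + 18) - 23) = -3*(22 - 23) = -3*(-1) = 3)
V = 28/3 (V = 6 + ((10 + 2*0² + 12*0)*3)/9 = 6 + ((10 + 2*0 + 0)*3)/9 = 6 + ((10 + 0 + 0)*3)/9 = 6 + (10*3)/9 = 6 + (⅑)*30 = 6 + 10/3 = 28/3 ≈ 9.3333)
(23 + 117)*V = (23 + 117)*(28/3) = 140*(28/3) = 3920/3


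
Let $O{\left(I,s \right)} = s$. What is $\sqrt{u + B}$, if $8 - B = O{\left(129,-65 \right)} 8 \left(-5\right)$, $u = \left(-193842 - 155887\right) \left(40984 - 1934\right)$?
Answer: $i \sqrt{13656920042} \approx 1.1686 \cdot 10^{5} i$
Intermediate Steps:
$u = -13656917450$ ($u = \left(-349729\right) 39050 = -13656917450$)
$B = -2592$ ($B = 8 - - 65 \cdot 8 \left(-5\right) = 8 - \left(-65\right) \left(-40\right) = 8 - 2600 = -2592$)
$\sqrt{u + B} = \sqrt{-13656917450 - 2592} = \sqrt{-13656920042} = i \sqrt{13656920042}$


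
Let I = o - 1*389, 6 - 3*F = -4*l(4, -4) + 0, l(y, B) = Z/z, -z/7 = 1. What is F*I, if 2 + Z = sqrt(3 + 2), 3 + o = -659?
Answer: -52550/21 + 4204*sqrt(5)/21 ≈ -2054.7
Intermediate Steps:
o = -662 (o = -3 - 659 = -662)
z = -7 (z = -7*1 = -7)
Z = -2 + sqrt(5) (Z = -2 + sqrt(3 + 2) = -2 + sqrt(5) ≈ 0.23607)
l(y, B) = 2/7 - sqrt(5)/7 (l(y, B) = (-2 + sqrt(5))/(-7) = (-2 + sqrt(5))*(-1/7) = 2/7 - sqrt(5)/7)
F = 50/21 - 4*sqrt(5)/21 (F = 2 - (-4*(2/7 - sqrt(5)/7) + 0)/3 = 2 - ((-8/7 + 4*sqrt(5)/7) + 0)/3 = 2 - (-8/7 + 4*sqrt(5)/7)/3 = 2 + (8/21 - 4*sqrt(5)/21) = 50/21 - 4*sqrt(5)/21 ≈ 1.9550)
I = -1051 (I = -662 - 1*389 = -662 - 389 = -1051)
F*I = (50/21 - 4*sqrt(5)/21)*(-1051) = -52550/21 + 4204*sqrt(5)/21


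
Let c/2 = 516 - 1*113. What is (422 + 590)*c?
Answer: 815672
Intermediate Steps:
c = 806 (c = 2*(516 - 1*113) = 2*(516 - 113) = 2*403 = 806)
(422 + 590)*c = (422 + 590)*806 = 1012*806 = 815672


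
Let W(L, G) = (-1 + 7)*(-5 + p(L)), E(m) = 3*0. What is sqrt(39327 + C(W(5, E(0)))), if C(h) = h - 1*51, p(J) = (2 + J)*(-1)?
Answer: 198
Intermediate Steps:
E(m) = 0
p(J) = -2 - J
W(L, G) = -42 - 6*L (W(L, G) = (-1 + 7)*(-5 + (-2 - L)) = 6*(-7 - L) = -42 - 6*L)
C(h) = -51 + h (C(h) = h - 51 = -51 + h)
sqrt(39327 + C(W(5, E(0)))) = sqrt(39327 + (-51 + (-42 - 6*5))) = sqrt(39327 + (-51 + (-42 - 30))) = sqrt(39327 + (-51 - 72)) = sqrt(39327 - 123) = sqrt(39204) = 198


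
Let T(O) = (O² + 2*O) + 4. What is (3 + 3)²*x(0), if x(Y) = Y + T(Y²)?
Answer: 144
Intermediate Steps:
T(O) = 4 + O² + 2*O
x(Y) = 4 + Y + Y⁴ + 2*Y² (x(Y) = Y + (4 + (Y²)² + 2*Y²) = Y + (4 + Y⁴ + 2*Y²) = 4 + Y + Y⁴ + 2*Y²)
(3 + 3)²*x(0) = (3 + 3)²*(4 + 0 + 0⁴ + 2*0²) = 6²*(4 + 0 + 0 + 2*0) = 36*(4 + 0 + 0 + 0) = 36*4 = 144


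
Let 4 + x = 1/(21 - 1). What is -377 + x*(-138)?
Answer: 1681/10 ≈ 168.10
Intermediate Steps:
x = -79/20 (x = -4 + 1/(21 - 1) = -4 + 1/20 = -79/20 ≈ -3.9500)
-377 + x*(-138) = -377 - 79/20*(-138) = -377 + 5451/10 = 1681/10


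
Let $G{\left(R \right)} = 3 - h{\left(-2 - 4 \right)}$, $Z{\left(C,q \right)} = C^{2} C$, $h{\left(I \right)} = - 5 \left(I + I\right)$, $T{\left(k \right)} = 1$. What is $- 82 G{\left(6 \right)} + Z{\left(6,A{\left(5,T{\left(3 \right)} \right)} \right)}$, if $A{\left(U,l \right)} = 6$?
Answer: $4890$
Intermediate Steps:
$h{\left(I \right)} = - 10 I$ ($h{\left(I \right)} = - 5 \cdot 2 I = - 10 I$)
$Z{\left(C,q \right)} = C^{3}$
$G{\left(R \right)} = -57$ ($G{\left(R \right)} = 3 - - 10 \left(-2 - 4\right) = 3 - \left(-10\right) \left(-6\right) = 3 - 60 = -57$)
$- 82 G{\left(6 \right)} + Z{\left(6,A{\left(5,T{\left(3 \right)} \right)} \right)} = \left(-82\right) \left(-57\right) + 6^{3} = 4674 + 216 = 4890$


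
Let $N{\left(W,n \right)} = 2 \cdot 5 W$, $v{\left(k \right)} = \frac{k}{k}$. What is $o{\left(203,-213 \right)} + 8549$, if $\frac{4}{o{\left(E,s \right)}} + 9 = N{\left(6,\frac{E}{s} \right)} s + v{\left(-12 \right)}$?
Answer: $\frac{27331152}{3197} \approx 8549.0$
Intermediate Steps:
$v{\left(k \right)} = 1$
$N{\left(W,n \right)} = 10 W$
$o{\left(E,s \right)} = \frac{4}{-8 + 60 s}$ ($o{\left(E,s \right)} = \frac{4}{-9 + \left(10 \cdot 6 s + 1\right)} = \frac{4}{-9 + \left(60 s + 1\right)} = \frac{4}{-9 + \left(1 + 60 s\right)} = \frac{4}{-8 + 60 s}$)
$o{\left(203,-213 \right)} + 8549 = \frac{1}{-2 + 15 \left(-213\right)} + 8549 = \frac{1}{-2 - 3195} + 8549 = \frac{1}{-3197} + 8549 = - \frac{1}{3197} + 8549 = \frac{27331152}{3197}$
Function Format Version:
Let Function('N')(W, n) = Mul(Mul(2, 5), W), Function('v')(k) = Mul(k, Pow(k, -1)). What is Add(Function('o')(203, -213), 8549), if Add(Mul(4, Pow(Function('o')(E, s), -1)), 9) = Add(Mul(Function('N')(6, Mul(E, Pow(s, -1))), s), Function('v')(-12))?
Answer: Rational(27331152, 3197) ≈ 8549.0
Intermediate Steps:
Function('v')(k) = 1
Function('N')(W, n) = Mul(10, W)
Function('o')(E, s) = Mul(4, Pow(Add(-8, Mul(60, s)), -1)) (Function('o')(E, s) = Mul(4, Pow(Add(-9, Add(Mul(Mul(10, 6), s), 1)), -1)) = Mul(4, Pow(Add(-9, Add(Mul(60, s), 1)), -1)) = Mul(4, Pow(Add(-9, Add(1, Mul(60, s))), -1)) = Mul(4, Pow(Add(-8, Mul(60, s)), -1)))
Add(Function('o')(203, -213), 8549) = Add(Pow(Add(-2, Mul(15, -213)), -1), 8549) = Add(Pow(Add(-2, -3195), -1), 8549) = Add(Pow(-3197, -1), 8549) = Add(Rational(-1, 3197), 8549) = Rational(27331152, 3197)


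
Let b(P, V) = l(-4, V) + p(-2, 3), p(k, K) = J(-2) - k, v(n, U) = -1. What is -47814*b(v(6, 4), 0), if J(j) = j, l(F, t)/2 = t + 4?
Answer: -382512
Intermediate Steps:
l(F, t) = 8 + 2*t (l(F, t) = 2*(t + 4) = 2*(4 + t) = 8 + 2*t)
p(k, K) = -2 - k
b(P, V) = 8 + 2*V (b(P, V) = (8 + 2*V) + (-2 - 1*(-2)) = (8 + 2*V) + (-2 + 2) = (8 + 2*V) + 0 = 8 + 2*V)
-47814*b(v(6, 4), 0) = -47814*(8 + 2*0) = -47814*(8 + 0) = -47814*8 = -382512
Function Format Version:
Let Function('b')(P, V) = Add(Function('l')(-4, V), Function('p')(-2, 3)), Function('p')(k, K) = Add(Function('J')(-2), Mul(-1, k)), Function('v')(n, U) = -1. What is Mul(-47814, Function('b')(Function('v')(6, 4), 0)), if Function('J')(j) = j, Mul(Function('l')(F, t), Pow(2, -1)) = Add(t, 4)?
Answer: -382512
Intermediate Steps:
Function('l')(F, t) = Add(8, Mul(2, t)) (Function('l')(F, t) = Mul(2, Add(t, 4)) = Mul(2, Add(4, t)) = Add(8, Mul(2, t)))
Function('p')(k, K) = Add(-2, Mul(-1, k))
Function('b')(P, V) = Add(8, Mul(2, V)) (Function('b')(P, V) = Add(Add(8, Mul(2, V)), Add(-2, Mul(-1, -2))) = Add(Add(8, Mul(2, V)), Add(-2, 2)) = Add(Add(8, Mul(2, V)), 0) = Add(8, Mul(2, V)))
Mul(-47814, Function('b')(Function('v')(6, 4), 0)) = Mul(-47814, Add(8, Mul(2, 0))) = Mul(-47814, Add(8, 0)) = Mul(-47814, 8) = -382512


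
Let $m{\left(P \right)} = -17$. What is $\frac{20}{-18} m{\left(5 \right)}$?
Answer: $\frac{170}{9} \approx 18.889$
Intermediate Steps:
$\frac{20}{-18} m{\left(5 \right)} = \frac{20}{-18} \left(-17\right) = 20 \left(- \frac{1}{18}\right) \left(-17\right) = \left(- \frac{10}{9}\right) \left(-17\right) = \frac{170}{9}$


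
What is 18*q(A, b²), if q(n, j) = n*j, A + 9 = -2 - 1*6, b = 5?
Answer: -7650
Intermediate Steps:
A = -17 (A = -9 + (-2 - 1*6) = -9 + (-2 - 6) = -9 - 8 = -17)
q(n, j) = j*n
18*q(A, b²) = 18*(5²*(-17)) = 18*(25*(-17)) = 18*(-425) = -7650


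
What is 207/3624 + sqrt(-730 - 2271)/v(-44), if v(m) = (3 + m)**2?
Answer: 69/1208 + I*sqrt(3001)/1681 ≈ 0.057119 + 0.032589*I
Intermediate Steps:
207/3624 + sqrt(-730 - 2271)/v(-44) = 207/3624 + sqrt(-730 - 2271)/((3 - 44)**2) = 207*(1/3624) + sqrt(-3001)/((-41)**2) = 69/1208 + (I*sqrt(3001))/1681 = 69/1208 + (I*sqrt(3001))*(1/1681) = 69/1208 + I*sqrt(3001)/1681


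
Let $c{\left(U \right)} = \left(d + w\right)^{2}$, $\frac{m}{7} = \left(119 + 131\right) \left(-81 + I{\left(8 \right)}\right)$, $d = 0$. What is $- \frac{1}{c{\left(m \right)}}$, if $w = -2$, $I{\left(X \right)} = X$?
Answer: $- \frac{1}{4} \approx -0.25$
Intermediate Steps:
$m = -127750$ ($m = 7 \left(119 + 131\right) \left(-81 + 8\right) = 7 \cdot 250 \left(-73\right) = 7 \left(-18250\right) = -127750$)
$c{\left(U \right)} = 4$ ($c{\left(U \right)} = \left(0 - 2\right)^{2} = \left(-2\right)^{2} = 4$)
$- \frac{1}{c{\left(m \right)}} = - \frac{1}{4}$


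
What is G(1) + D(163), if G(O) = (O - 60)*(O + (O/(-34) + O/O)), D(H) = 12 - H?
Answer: -9087/34 ≈ -267.26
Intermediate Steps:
G(O) = (1 + 33*O/34)*(-60 + O) (G(O) = (-60 + O)*(O + (O*(-1/34) + 1)) = (-60 + O)*(O + (-O/34 + 1)) = (-60 + O)*(O + (1 - O/34)) = (-60 + O)*(1 + 33*O/34) = (1 + 33*O/34)*(-60 + O))
G(1) + D(163) = (-60 - 973/17*1 + (33/34)*1²) + (12 - 1*163) = (-60 - 973/17 + (33/34)*1) + (12 - 163) = (-60 - 973/17 + 33/34) - 151 = -3953/34 - 151 = -9087/34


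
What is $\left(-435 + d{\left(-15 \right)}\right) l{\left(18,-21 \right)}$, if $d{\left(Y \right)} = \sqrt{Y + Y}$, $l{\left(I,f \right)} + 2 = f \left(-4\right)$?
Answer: $-35670 + 82 i \sqrt{30} \approx -35670.0 + 449.13 i$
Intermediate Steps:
$l{\left(I,f \right)} = -2 - 4 f$ ($l{\left(I,f \right)} = -2 + f \left(-4\right) = -2 - 4 f$)
$d{\left(Y \right)} = \sqrt{2} \sqrt{Y}$ ($d{\left(Y \right)} = \sqrt{2 Y} = \sqrt{2} \sqrt{Y}$)
$\left(-435 + d{\left(-15 \right)}\right) l{\left(18,-21 \right)} = \left(-435 + \sqrt{2} \sqrt{-15}\right) \left(-2 - -84\right) = \left(-435 + \sqrt{2} i \sqrt{15}\right) \left(-2 + 84\right) = \left(-435 + i \sqrt{30}\right) 82 = -35670 + 82 i \sqrt{30}$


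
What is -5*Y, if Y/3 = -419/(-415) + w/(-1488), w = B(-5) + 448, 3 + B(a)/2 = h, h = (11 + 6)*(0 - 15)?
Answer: -162923/10292 ≈ -15.830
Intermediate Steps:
h = -255 (h = 17*(-15) = -255)
B(a) = -516 (B(a) = -6 + 2*(-255) = -6 - 510 = -516)
w = -68 (w = -516 + 448 = -68)
Y = 162923/51460 (Y = 3*(-419/(-415) - 68/(-1488)) = 3*(-419*(-1/415) - 68*(-1/1488)) = 3*(419/415 + 17/372) = 3*(162923/154380) = 162923/51460 ≈ 3.1660)
-5*Y = -5*162923/51460 = -162923/10292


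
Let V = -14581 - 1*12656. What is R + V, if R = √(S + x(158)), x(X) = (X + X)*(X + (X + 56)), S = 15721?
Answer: -27237 + √133273 ≈ -26872.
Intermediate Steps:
x(X) = 2*X*(56 + 2*X) (x(X) = (2*X)*(X + (56 + X)) = (2*X)*(56 + 2*X) = 2*X*(56 + 2*X))
V = -27237 (V = -14581 - 12656 = -27237)
R = √133273 (R = √(15721 + 4*158*(28 + 158)) = √(15721 + 4*158*186) = √(15721 + 117552) = √133273 ≈ 365.07)
R + V = √133273 - 27237 = -27237 + √133273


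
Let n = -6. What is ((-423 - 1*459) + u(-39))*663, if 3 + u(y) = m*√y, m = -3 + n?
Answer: -586755 - 5967*I*√39 ≈ -5.8676e+5 - 37264.0*I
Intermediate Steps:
m = -9 (m = -3 - 6 = -9)
u(y) = -3 - 9*√y
((-423 - 1*459) + u(-39))*663 = ((-423 - 1*459) + (-3 - 9*I*√39))*663 = ((-423 - 459) + (-3 - 9*I*√39))*663 = (-882 + (-3 - 9*I*√39))*663 = (-885 - 9*I*√39)*663 = -586755 - 5967*I*√39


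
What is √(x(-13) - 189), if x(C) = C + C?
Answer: I*√215 ≈ 14.663*I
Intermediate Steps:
x(C) = 2*C
√(x(-13) - 189) = √(2*(-13) - 189) = √(-26 - 189) = √(-215) = I*√215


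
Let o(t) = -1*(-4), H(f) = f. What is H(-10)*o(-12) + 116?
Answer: 76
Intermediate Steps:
o(t) = 4
H(-10)*o(-12) + 116 = -10*4 + 116 = -40 + 116 = 76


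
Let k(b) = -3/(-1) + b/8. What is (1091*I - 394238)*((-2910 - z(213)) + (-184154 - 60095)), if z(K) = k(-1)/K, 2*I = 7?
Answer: 328857340386601/3408 ≈ 9.6496e+10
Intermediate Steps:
k(b) = 3 + b/8 (k(b) = -3*(-1) + b*(⅛) = 3 + b/8)
I = 7/2 (I = (½)*7 = 7/2 ≈ 3.5000)
z(K) = 23/(8*K) (z(K) = (3 + (⅛)*(-1))/K = (3 - ⅛)/K = 23/(8*K))
(1091*I - 394238)*((-2910 - z(213)) + (-184154 - 60095)) = (1091*(7/2) - 394238)*((-2910 - 23/(8*213)) + (-184154 - 60095)) = (7637/2 - 394238)*((-2910 - 23/(8*213)) - 244249) = -780839*((-2910 - 1*23/1704) - 244249)/2 = -780839*((-2910 - 23/1704) - 244249)/2 = -780839*(-4958663/1704 - 244249)/2 = -780839/2*(-421158959/1704) = 328857340386601/3408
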